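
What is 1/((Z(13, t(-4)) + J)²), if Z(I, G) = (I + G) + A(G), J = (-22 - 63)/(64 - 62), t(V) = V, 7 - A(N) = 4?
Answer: 4/3721 ≈ 0.0010750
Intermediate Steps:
A(N) = 3 (A(N) = 7 - 1*4 = 7 - 4 = 3)
J = -85/2 ≈ -42.500
Z(I, G) = 3 + G + I (Z(I, G) = (I + G) + 3 = (G + I) + 3 = 3 + G + I)
1/((Z(13, t(-4)) + J)²) = 1/(((3 - 4 + 13) - 85/2)²) = 1/((12 - 85/2)²) = 1/((-61/2)²) = 1/(3721/4) = 4/3721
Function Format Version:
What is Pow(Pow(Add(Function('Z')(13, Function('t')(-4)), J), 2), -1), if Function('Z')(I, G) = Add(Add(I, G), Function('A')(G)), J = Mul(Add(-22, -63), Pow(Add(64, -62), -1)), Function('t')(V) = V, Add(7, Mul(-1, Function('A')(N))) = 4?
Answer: Rational(4, 3721) ≈ 0.0010750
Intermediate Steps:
Function('A')(N) = 3 (Function('A')(N) = Add(7, Mul(-1, 4)) = Add(7, -4) = 3)
J = Rational(-85, 2) (J = Mul(-85, Pow(2, -1)) = Mul(-85, Rational(1, 2)) = Rational(-85, 2) ≈ -42.500)
Function('Z')(I, G) = Add(3, G, I) (Function('Z')(I, G) = Add(Add(I, G), 3) = Add(Add(G, I), 3) = Add(3, G, I))
Pow(Pow(Add(Function('Z')(13, Function('t')(-4)), J), 2), -1) = Pow(Pow(Add(Add(3, -4, 13), Rational(-85, 2)), 2), -1) = Pow(Pow(Add(12, Rational(-85, 2)), 2), -1) = Pow(Pow(Rational(-61, 2), 2), -1) = Pow(Rational(3721, 4), -1) = Rational(4, 3721)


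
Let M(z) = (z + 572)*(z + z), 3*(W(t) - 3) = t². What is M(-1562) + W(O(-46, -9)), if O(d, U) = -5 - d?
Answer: 9279970/3 ≈ 3.0933e+6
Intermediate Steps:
W(t) = 3 + t²/3
M(z) = 2*z*(572 + z) (M(z) = (572 + z)*(2*z) = 2*z*(572 + z))
M(-1562) + W(O(-46, -9)) = 2*(-1562)*(572 - 1562) + (3 + (-5 - 1*(-46))²/3) = 2*(-1562)*(-990) + (3 + (-5 + 46)²/3) = 3092760 + (3 + (⅓)*41²) = 3092760 + (3 + (⅓)*1681) = 3092760 + (3 + 1681/3) = 3092760 + 1690/3 = 9279970/3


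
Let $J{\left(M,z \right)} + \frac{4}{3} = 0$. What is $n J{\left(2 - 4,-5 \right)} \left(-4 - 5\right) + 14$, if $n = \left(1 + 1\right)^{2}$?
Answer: $62$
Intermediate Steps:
$n = 4$ ($n = 2^{2} = 4$)
$J{\left(M,z \right)} = - \frac{4}{3}$ ($J{\left(M,z \right)} = - \frac{4}{3} + 0 = - \frac{4}{3}$)
$n J{\left(2 - 4,-5 \right)} \left(-4 - 5\right) + 14 = 4 \left(- \frac{4 \left(-4 - 5\right)}{3}\right) + 14 = 4 \left(\left(- \frac{4}{3}\right) \left(-9\right)\right) + 14 = 4 \cdot 12 + 14 = 48 + 14 = 62$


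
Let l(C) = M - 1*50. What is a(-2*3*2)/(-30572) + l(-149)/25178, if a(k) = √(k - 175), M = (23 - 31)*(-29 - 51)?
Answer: 295/12589 - I*√187/30572 ≈ 0.023433 - 0.0004473*I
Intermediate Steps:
M = 640 (M = -8*(-80) = 640)
l(C) = 590 (l(C) = 640 - 1*50 = 640 - 50 = 590)
a(k) = √(-175 + k)
a(-2*3*2)/(-30572) + l(-149)/25178 = √(-175 - 2*3*2)/(-30572) + 590/25178 = √(-175 - 6*2)*(-1/30572) + 590*(1/25178) = √(-175 - 12)*(-1/30572) + 295/12589 = √(-187)*(-1/30572) + 295/12589 = (I*√187)*(-1/30572) + 295/12589 = -I*√187/30572 + 295/12589 = 295/12589 - I*√187/30572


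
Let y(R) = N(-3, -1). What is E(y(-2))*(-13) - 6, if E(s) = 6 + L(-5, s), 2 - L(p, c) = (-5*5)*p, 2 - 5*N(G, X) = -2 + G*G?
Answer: 1515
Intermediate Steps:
N(G, X) = ⅘ - G²/5 (N(G, X) = ⅖ - (-2 + G*G)/5 = ⅖ - (-2 + G²)/5 = ⅖ + (⅖ - G²/5) = ⅘ - G²/5)
y(R) = -1 (y(R) = ⅘ - ⅕*(-3)² = ⅘ - ⅕*9 = ⅘ - 9/5 = -1)
L(p, c) = 2 + 25*p (L(p, c) = 2 - (-5*5)*p = 2 - (-25)*p = 2 + 25*p)
E(s) = -117 (E(s) = 6 + (2 + 25*(-5)) = 6 + (2 - 125) = 6 - 123 = -117)
E(y(-2))*(-13) - 6 = -117*(-13) - 6 = 1521 - 6 = 1515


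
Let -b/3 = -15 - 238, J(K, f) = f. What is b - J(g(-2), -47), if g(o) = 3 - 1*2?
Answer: 806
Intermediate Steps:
g(o) = 1 (g(o) = 3 - 2 = 1)
b = 759 (b = -3*(-15 - 238) = -3*(-253) = 759)
b - J(g(-2), -47) = 759 - 1*(-47) = 759 + 47 = 806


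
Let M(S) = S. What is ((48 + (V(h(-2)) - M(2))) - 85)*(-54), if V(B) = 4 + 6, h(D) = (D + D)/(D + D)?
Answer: 1566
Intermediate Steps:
h(D) = 1 (h(D) = (2*D)/((2*D)) = (2*D)*(1/(2*D)) = 1)
V(B) = 10
((48 + (V(h(-2)) - M(2))) - 85)*(-54) = ((48 + (10 - 1*2)) - 85)*(-54) = ((48 + (10 - 2)) - 85)*(-54) = ((48 + 8) - 85)*(-54) = (56 - 85)*(-54) = -29*(-54) = 1566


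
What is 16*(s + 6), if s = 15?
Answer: 336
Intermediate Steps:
16*(s + 6) = 16*(15 + 6) = 16*21 = 336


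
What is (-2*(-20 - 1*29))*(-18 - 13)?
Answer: -3038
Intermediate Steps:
(-2*(-20 - 1*29))*(-18 - 13) = -2*(-20 - 29)*(-31) = -2*(-49)*(-31) = 98*(-31) = -3038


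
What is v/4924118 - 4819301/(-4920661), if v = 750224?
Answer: 13711202389791/12114957700999 ≈ 1.1318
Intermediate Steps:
v/4924118 - 4819301/(-4920661) = 750224/4924118 - 4819301/(-4920661) = 750224*(1/4924118) - 4819301*(-1/4920661) = 375112/2462059 + 4819301/4920661 = 13711202389791/12114957700999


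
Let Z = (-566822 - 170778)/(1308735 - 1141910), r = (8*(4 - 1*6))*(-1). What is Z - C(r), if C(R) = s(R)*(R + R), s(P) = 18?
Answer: -3873152/6673 ≈ -580.42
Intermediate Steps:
r = 16 (r = (8*(4 - 6))*(-1) = (8*(-2))*(-1) = -16*(-1) = 16)
Z = -29504/6673 (Z = -737600/166825 = -737600*1/166825 = -29504/6673 ≈ -4.4214)
C(R) = 36*R (C(R) = 18*(R + R) = 18*(2*R) = 36*R)
Z - C(r) = -29504/6673 - 36*16 = -29504/6673 - 1*576 = -29504/6673 - 576 = -3873152/6673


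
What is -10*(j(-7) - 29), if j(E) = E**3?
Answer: 3720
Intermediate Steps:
-10*(j(-7) - 29) = -10*((-7)**3 - 29) = -10*(-343 - 29) = -10*(-372) = 3720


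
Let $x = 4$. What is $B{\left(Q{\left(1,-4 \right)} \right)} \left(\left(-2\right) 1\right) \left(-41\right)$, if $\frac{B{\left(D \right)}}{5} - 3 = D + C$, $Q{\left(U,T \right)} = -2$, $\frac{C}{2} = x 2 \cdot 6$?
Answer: $39770$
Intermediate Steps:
$C = 96$ ($C = 2 \cdot 4 \cdot 2 \cdot 6 = 2 \cdot 8 \cdot 6 = 2 \cdot 48 = 96$)
$B{\left(D \right)} = 495 + 5 D$ ($B{\left(D \right)} = 15 + 5 \left(D + 96\right) = 15 + 5 \left(96 + D\right) = 15 + \left(480 + 5 D\right) = 495 + 5 D$)
$B{\left(Q{\left(1,-4 \right)} \right)} \left(\left(-2\right) 1\right) \left(-41\right) = \left(495 + 5 \left(-2\right)\right) \left(\left(-2\right) 1\right) \left(-41\right) = \left(495 - 10\right) \left(-2\right) \left(-41\right) = 485 \left(-2\right) \left(-41\right) = \left(-970\right) \left(-41\right) = 39770$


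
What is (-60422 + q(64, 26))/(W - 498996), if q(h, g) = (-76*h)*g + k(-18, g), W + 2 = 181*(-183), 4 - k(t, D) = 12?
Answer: 186894/532121 ≈ 0.35122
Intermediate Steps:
k(t, D) = -8 (k(t, D) = 4 - 1*12 = 4 - 12 = -8)
W = -33125 (W = -2 + 181*(-183) = -2 - 33123 = -33125)
q(h, g) = -8 - 76*g*h (q(h, g) = (-76*h)*g - 8 = -76*g*h - 8 = -8 - 76*g*h)
(-60422 + q(64, 26))/(W - 498996) = (-60422 + (-8 - 76*26*64))/(-33125 - 498996) = (-60422 + (-8 - 126464))/(-532121) = (-60422 - 126472)*(-1/532121) = -186894*(-1/532121) = 186894/532121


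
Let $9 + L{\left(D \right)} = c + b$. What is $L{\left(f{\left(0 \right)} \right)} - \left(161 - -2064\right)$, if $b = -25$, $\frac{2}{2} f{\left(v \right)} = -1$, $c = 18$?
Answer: $-2241$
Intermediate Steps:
$f{\left(v \right)} = -1$
$L{\left(D \right)} = -16$ ($L{\left(D \right)} = -9 + \left(18 - 25\right) = -9 - 7 = -16$)
$L{\left(f{\left(0 \right)} \right)} - \left(161 - -2064\right) = -16 - \left(161 - -2064\right) = -16 - \left(161 + 2064\right) = -16 - 2225 = -2241$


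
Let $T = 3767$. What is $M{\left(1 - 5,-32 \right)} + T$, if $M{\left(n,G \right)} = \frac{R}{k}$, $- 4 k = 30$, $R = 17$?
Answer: $\frac{56471}{15} \approx 3764.7$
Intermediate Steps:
$k = - \frac{15}{2}$ ($k = \left(- \frac{1}{4}\right) 30 = - \frac{15}{2} \approx -7.5$)
$M{\left(n,G \right)} = - \frac{34}{15}$ ($M{\left(n,G \right)} = \frac{17}{- \frac{15}{2}} = 17 \left(- \frac{2}{15}\right) = - \frac{34}{15}$)
$M{\left(1 - 5,-32 \right)} + T = - \frac{34}{15} + 3767 = \frac{56471}{15}$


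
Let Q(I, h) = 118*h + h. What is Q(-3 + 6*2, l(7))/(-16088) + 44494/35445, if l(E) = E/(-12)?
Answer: 2873119783/2280956640 ≈ 1.2596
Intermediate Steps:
l(E) = -E/12 (l(E) = E*(-1/12) = -E/12)
Q(I, h) = 119*h
Q(-3 + 6*2, l(7))/(-16088) + 44494/35445 = (119*(-1/12*7))/(-16088) + 44494/35445 = (119*(-7/12))*(-1/16088) + 44494*(1/35445) = -833/12*(-1/16088) + 44494/35445 = 833/193056 + 44494/35445 = 2873119783/2280956640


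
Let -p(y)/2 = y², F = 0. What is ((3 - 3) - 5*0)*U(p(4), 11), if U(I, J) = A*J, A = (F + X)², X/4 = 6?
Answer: 0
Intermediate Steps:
X = 24 (X = 4*6 = 24)
p(y) = -2*y²
A = 576 (A = (0 + 24)² = 24² = 576)
U(I, J) = 576*J
((3 - 3) - 5*0)*U(p(4), 11) = ((3 - 3) - 5*0)*(576*11) = (0 + 0)*6336 = 0*6336 = 0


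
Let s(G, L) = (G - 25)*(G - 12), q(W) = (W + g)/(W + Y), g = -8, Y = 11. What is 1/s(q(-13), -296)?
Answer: 4/87 ≈ 0.045977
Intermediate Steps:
q(W) = (-8 + W)/(11 + W) (q(W) = (W - 8)/(W + 11) = (-8 + W)/(11 + W))
s(G, L) = (-25 + G)*(-12 + G)
1/s(q(-13), -296) = 1/(300 + ((-8 - 13)/(11 - 13))² - 37*(-8 - 13)/(11 - 13)) = 1/(300 + (-21/(-2))² - 37*(-21)/(-2)) = 1/(300 + (-½*(-21))² - (-37)*(-21)/2) = 1/(300 + (21/2)² - 37*21/2) = 1/(300 + 441/4 - 777/2) = 1/(87/4) = 4/87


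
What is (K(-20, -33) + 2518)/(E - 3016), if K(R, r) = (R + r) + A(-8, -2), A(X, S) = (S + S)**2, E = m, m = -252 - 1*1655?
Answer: -827/1641 ≈ -0.50396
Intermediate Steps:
m = -1907 (m = -252 - 1655 = -1907)
E = -1907
A(X, S) = 4*S**2 (A(X, S) = (2*S)**2 = 4*S**2)
K(R, r) = 16 + R + r (K(R, r) = (R + r) + 4*(-2)**2 = (R + r) + 4*4 = (R + r) + 16 = 16 + R + r)
(K(-20, -33) + 2518)/(E - 3016) = ((16 - 20 - 33) + 2518)/(-1907 - 3016) = (-37 + 2518)/(-4923) = 2481*(-1/4923) = -827/1641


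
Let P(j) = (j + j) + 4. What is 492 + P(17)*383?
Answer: 15046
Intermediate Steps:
P(j) = 4 + 2*j (P(j) = 2*j + 4 = 4 + 2*j)
492 + P(17)*383 = 492 + (4 + 2*17)*383 = 492 + (4 + 34)*383 = 492 + 38*383 = 492 + 14554 = 15046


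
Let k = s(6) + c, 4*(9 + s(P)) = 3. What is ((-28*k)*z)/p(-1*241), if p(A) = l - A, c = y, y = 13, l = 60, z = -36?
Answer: 684/43 ≈ 15.907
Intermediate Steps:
s(P) = -33/4 (s(P) = -9 + (¼)*3 = -9 + ¾ = -33/4)
c = 13
p(A) = 60 - A
k = 19/4 (k = -33/4 + 13 = 19/4 ≈ 4.7500)
((-28*k)*z)/p(-1*241) = (-28*19/4*(-36))/(60 - (-1)*241) = (-133*(-36))/(60 - 1*(-241)) = 4788/(60 + 241) = 4788/301 = 4788*(1/301) = 684/43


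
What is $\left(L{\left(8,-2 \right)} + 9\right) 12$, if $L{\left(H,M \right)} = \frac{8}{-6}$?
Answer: $92$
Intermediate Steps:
$L{\left(H,M \right)} = - \frac{4}{3}$ ($L{\left(H,M \right)} = 8 \left(- \frac{1}{6}\right) = - \frac{4}{3}$)
$\left(L{\left(8,-2 \right)} + 9\right) 12 = \left(- \frac{4}{3} + 9\right) 12 = \frac{23}{3} \cdot 12 = 92$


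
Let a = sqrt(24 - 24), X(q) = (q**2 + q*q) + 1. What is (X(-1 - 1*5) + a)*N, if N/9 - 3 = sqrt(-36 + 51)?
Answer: 1971 + 657*sqrt(15) ≈ 4515.5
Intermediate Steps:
N = 27 + 9*sqrt(15) (N = 27 + 9*sqrt(-36 + 51) = 27 + 9*sqrt(15) ≈ 61.857)
X(q) = 1 + 2*q**2 (X(q) = (q**2 + q**2) + 1 = 2*q**2 + 1 = 1 + 2*q**2)
a = 0 (a = sqrt(0) = 0)
(X(-1 - 1*5) + a)*N = ((1 + 2*(-1 - 1*5)**2) + 0)*(27 + 9*sqrt(15)) = ((1 + 2*(-1 - 5)**2) + 0)*(27 + 9*sqrt(15)) = ((1 + 2*(-6)**2) + 0)*(27 + 9*sqrt(15)) = ((1 + 2*36) + 0)*(27 + 9*sqrt(15)) = ((1 + 72) + 0)*(27 + 9*sqrt(15)) = (73 + 0)*(27 + 9*sqrt(15)) = 73*(27 + 9*sqrt(15)) = 1971 + 657*sqrt(15)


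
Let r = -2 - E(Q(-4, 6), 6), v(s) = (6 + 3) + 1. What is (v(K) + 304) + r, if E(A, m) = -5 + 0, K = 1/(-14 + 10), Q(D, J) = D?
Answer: 317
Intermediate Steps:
K = -¼ (K = 1/(-4) = -¼ ≈ -0.25000)
E(A, m) = -5
v(s) = 10 (v(s) = 9 + 1 = 10)
r = 3 (r = -2 - 1*(-5) = -2 + 5 = 3)
(v(K) + 304) + r = (10 + 304) + 3 = 314 + 3 = 317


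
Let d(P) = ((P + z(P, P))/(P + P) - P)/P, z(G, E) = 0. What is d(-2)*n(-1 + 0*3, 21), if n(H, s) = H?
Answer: 5/4 ≈ 1.2500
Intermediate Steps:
d(P) = (½ - P)/P (d(P) = ((P + 0)/(P + P) - P)/P = (P/((2*P)) - P)/P = (P*(1/(2*P)) - P)/P = (½ - P)/P)
d(-2)*n(-1 + 0*3, 21) = ((½ - 1*(-2))/(-2))*(-1 + 0*3) = (-(½ + 2)/2)*(-1 + 0) = -½*5/2*(-1) = -5/4*(-1) = 5/4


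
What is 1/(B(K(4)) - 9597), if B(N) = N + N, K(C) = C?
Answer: -1/9589 ≈ -0.00010429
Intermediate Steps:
B(N) = 2*N
1/(B(K(4)) - 9597) = 1/(2*4 - 9597) = 1/(8 - 9597) = 1/(-9589) = -1/9589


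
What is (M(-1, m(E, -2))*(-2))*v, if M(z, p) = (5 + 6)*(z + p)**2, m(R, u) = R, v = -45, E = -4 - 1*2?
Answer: 48510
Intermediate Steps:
E = -6 (E = -4 - 2 = -6)
M(z, p) = 11*(p + z)**2
(M(-1, m(E, -2))*(-2))*v = ((11*(-6 - 1)**2)*(-2))*(-45) = ((11*(-7)**2)*(-2))*(-45) = ((11*49)*(-2))*(-45) = (539*(-2))*(-45) = -1078*(-45) = 48510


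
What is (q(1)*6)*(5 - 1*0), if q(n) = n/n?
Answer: 30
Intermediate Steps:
q(n) = 1
(q(1)*6)*(5 - 1*0) = (1*6)*(5 - 1*0) = 6*(5 + 0) = 6*5 = 30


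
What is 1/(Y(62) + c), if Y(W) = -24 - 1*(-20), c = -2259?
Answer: -1/2263 ≈ -0.00044189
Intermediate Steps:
Y(W) = -4 (Y(W) = -24 + 20 = -4)
1/(Y(62) + c) = 1/(-4 - 2259) = 1/(-2263) = -1/2263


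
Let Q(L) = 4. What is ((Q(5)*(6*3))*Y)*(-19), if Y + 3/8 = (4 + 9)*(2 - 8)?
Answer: 107217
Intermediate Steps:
Y = -627/8 (Y = -3/8 + (4 + 9)*(2 - 8) = -3/8 + 13*(-6) = -3/8 - 78 = -627/8 ≈ -78.375)
((Q(5)*(6*3))*Y)*(-19) = ((4*(6*3))*(-627/8))*(-19) = ((4*18)*(-627/8))*(-19) = (72*(-627/8))*(-19) = -5643*(-19) = 107217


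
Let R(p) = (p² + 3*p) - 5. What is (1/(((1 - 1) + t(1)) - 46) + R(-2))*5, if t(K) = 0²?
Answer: -1615/46 ≈ -35.109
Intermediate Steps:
R(p) = -5 + p² + 3*p
t(K) = 0
(1/(((1 - 1) + t(1)) - 46) + R(-2))*5 = (1/(((1 - 1) + 0) - 46) + (-5 + (-2)² + 3*(-2)))*5 = (1/((0 + 0) - 46) + (-5 + 4 - 6))*5 = (1/(0 - 46) - 7)*5 = (1/(-46) - 7)*5 = (-1/46 - 7)*5 = -323/46*5 = -1615/46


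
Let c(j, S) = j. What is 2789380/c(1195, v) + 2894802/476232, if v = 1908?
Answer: 44395043485/18969908 ≈ 2340.3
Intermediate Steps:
2789380/c(1195, v) + 2894802/476232 = 2789380/1195 + 2894802/476232 = 2789380*(1/1195) + 2894802*(1/476232) = 557876/239 + 482467/79372 = 44395043485/18969908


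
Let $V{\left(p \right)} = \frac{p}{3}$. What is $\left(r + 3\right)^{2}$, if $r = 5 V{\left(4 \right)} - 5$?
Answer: $\frac{196}{9} \approx 21.778$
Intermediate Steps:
$V{\left(p \right)} = \frac{p}{3}$ ($V{\left(p \right)} = p \frac{1}{3} = \frac{p}{3}$)
$r = \frac{5}{3}$ ($r = 5 \cdot \frac{1}{3} \cdot 4 - 5 = 5 \cdot \frac{4}{3} - 5 = \frac{20}{3} - 5 = \frac{5}{3} \approx 1.6667$)
$\left(r + 3\right)^{2} = \left(\frac{5}{3} + 3\right)^{2} = \left(\frac{14}{3}\right)^{2} = \frac{196}{9}$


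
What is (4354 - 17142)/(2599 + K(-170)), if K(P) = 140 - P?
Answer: -12788/2909 ≈ -4.3960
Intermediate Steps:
(4354 - 17142)/(2599 + K(-170)) = (4354 - 17142)/(2599 + (140 - 1*(-170))) = -12788/(2599 + (140 + 170)) = -12788/(2599 + 310) = -12788/2909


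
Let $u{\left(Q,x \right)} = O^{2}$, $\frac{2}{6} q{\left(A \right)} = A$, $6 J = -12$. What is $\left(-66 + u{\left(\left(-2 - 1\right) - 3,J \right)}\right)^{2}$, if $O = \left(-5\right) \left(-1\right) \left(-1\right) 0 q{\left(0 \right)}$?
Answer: $4356$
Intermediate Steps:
$J = -2$ ($J = \frac{1}{6} \left(-12\right) = -2$)
$q{\left(A \right)} = 3 A$
$O = 0$ ($O = \left(-5\right) \left(-1\right) \left(-1\right) 0 \cdot 3 \cdot 0 = 5 \left(-1\right) 0 \cdot 0 = \left(-5\right) 0 \cdot 0 = 0 \cdot 0 = 0$)
$u{\left(Q,x \right)} = 0$ ($u{\left(Q,x \right)} = 0^{2} = 0$)
$\left(-66 + u{\left(\left(-2 - 1\right) - 3,J \right)}\right)^{2} = \left(-66 + 0\right)^{2} = \left(-66\right)^{2} = 4356$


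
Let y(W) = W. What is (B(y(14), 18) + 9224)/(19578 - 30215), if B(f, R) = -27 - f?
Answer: -9183/10637 ≈ -0.86331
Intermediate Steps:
(B(y(14), 18) + 9224)/(19578 - 30215) = ((-27 - 1*14) + 9224)/(19578 - 30215) = ((-27 - 14) + 9224)/(-10637) = (-41 + 9224)*(-1/10637) = 9183*(-1/10637) = -9183/10637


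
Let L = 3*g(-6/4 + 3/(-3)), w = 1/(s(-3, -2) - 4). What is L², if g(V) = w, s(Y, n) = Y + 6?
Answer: 9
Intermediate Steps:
s(Y, n) = 6 + Y
w = -1 (w = 1/((6 - 3) - 4) = 1/(3 - 4) = 1/(-1) = -1)
g(V) = -1
L = -3 (L = 3*(-1) = -3)
L² = (-3)² = 9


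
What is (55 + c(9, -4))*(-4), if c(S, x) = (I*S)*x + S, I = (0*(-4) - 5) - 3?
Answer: -1408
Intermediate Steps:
I = -8 (I = (0 - 5) - 3 = -5 - 3 = -8)
c(S, x) = S - 8*S*x (c(S, x) = (-8*S)*x + S = -8*S*x + S = S - 8*S*x)
(55 + c(9, -4))*(-4) = (55 + 9*(1 - 8*(-4)))*(-4) = (55 + 9*(1 + 32))*(-4) = (55 + 9*33)*(-4) = (55 + 297)*(-4) = 352*(-4) = -1408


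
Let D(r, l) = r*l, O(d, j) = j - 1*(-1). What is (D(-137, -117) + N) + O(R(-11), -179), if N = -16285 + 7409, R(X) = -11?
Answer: 6975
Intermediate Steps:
O(d, j) = 1 + j (O(d, j) = j + 1 = 1 + j)
D(r, l) = l*r
N = -8876
(D(-137, -117) + N) + O(R(-11), -179) = (-117*(-137) - 8876) + (1 - 179) = (16029 - 8876) - 178 = 7153 - 178 = 6975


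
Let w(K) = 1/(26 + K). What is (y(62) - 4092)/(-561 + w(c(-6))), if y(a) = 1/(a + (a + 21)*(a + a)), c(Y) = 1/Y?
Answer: 211842835/29040966 ≈ 7.2946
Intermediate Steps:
y(a) = 1/(a + 2*a*(21 + a)) (y(a) = 1/(a + (21 + a)*(2*a)) = 1/(a + 2*a*(21 + a)))
(y(62) - 4092)/(-561 + w(c(-6))) = (1/(62*(43 + 2*62)) - 4092)/(-561 + 1/(26 + 1/(-6))) = (1/(62*(43 + 124)) - 4092)/(-561 + 1/(26 - 1/6)) = ((1/62)/167 - 4092)/(-561 + 1/(155/6)) = ((1/62)*(1/167) - 4092)/(-561 + 6/155) = (1/10354 - 4092)/(-86949/155) = -42368567/10354*(-155/86949) = 211842835/29040966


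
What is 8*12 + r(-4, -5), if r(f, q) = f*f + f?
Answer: 108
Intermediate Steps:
r(f, q) = f + f² (r(f, q) = f² + f = f + f²)
8*12 + r(-4, -5) = 8*12 - 4*(1 - 4) = 96 - 4*(-3) = 96 + 12 = 108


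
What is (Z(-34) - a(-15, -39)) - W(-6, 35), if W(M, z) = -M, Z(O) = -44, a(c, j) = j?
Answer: -11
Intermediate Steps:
(Z(-34) - a(-15, -39)) - W(-6, 35) = (-44 - 1*(-39)) - (-1)*(-6) = (-44 + 39) - 1*6 = -5 - 6 = -11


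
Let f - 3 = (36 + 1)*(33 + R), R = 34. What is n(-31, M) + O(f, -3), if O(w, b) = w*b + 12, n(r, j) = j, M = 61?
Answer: -7373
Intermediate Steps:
f = 2482 (f = 3 + (36 + 1)*(33 + 34) = 3 + 37*67 = 3 + 2479 = 2482)
O(w, b) = 12 + b*w (O(w, b) = b*w + 12 = 12 + b*w)
n(-31, M) + O(f, -3) = 61 + (12 - 3*2482) = 61 + (12 - 7446) = 61 - 7434 = -7373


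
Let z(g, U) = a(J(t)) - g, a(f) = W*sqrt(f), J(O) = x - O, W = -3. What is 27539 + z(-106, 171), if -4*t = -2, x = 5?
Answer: 27645 - 9*sqrt(2)/2 ≈ 27639.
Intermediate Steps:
t = 1/2 (t = -1/4*(-2) = 1/2 ≈ 0.50000)
J(O) = 5 - O
a(f) = -3*sqrt(f)
z(g, U) = -g - 9*sqrt(2)/2 (z(g, U) = -3*sqrt(5 - 1*1/2) - g = -3*sqrt(5 - 1/2) - g = -9*sqrt(2)/2 - g = -g - 9*sqrt(2)/2)
27539 + z(-106, 171) = 27539 + (-1*(-106) - 9*sqrt(2)/2) = 27539 + (106 - 9*sqrt(2)/2) = 27645 - 9*sqrt(2)/2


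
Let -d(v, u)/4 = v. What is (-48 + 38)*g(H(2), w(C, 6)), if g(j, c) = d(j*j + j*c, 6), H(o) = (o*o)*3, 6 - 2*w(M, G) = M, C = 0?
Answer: 7200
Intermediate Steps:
w(M, G) = 3 - M/2
d(v, u) = -4*v
H(o) = 3*o² (H(o) = o²*3 = 3*o²)
g(j, c) = -4*j² - 4*c*j (g(j, c) = -4*(j*j + j*c) = -4*(j² + c*j) = -4*j² - 4*c*j)
(-48 + 38)*g(H(2), w(C, 6)) = (-48 + 38)*(-4*3*2²*((3 - ½*0) + 3*2²)) = -(-40)*3*4*((3 + 0) + 3*4) = -(-40)*12*(3 + 12) = -(-40)*12*15 = -10*(-720) = 7200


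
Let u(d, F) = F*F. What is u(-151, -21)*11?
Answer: 4851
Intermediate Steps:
u(d, F) = F**2
u(-151, -21)*11 = (-21)**2*11 = 441*11 = 4851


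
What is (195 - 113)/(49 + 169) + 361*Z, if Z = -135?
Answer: -5312074/109 ≈ -48735.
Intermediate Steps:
(195 - 113)/(49 + 169) + 361*Z = (195 - 113)/(49 + 169) + 361*(-135) = 82/218 - 48735 = 82*(1/218) - 48735 = 41/109 - 48735 = -5312074/109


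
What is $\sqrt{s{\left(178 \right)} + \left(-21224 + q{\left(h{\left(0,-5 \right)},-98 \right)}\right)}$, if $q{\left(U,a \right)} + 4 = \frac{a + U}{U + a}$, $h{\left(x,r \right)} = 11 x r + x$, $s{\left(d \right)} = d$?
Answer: $i \sqrt{21049} \approx 145.08 i$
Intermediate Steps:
$h{\left(x,r \right)} = x + 11 r x$ ($h{\left(x,r \right)} = 11 r x + x = x + 11 r x$)
$q{\left(U,a \right)} = -3$ ($q{\left(U,a \right)} = -4 + \frac{a + U}{U + a} = -4 + \frac{U + a}{U + a} = -4 + 1 = -3$)
$\sqrt{s{\left(178 \right)} + \left(-21224 + q{\left(h{\left(0,-5 \right)},-98 \right)}\right)} = \sqrt{178 - 21227} = \sqrt{-21049} = i \sqrt{21049}$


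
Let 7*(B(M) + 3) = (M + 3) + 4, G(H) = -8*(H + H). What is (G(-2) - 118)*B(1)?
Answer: 1118/7 ≈ 159.71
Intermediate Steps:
G(H) = -16*H
B(M) = -2 + M/7 (B(M) = -3 + ((M + 3) + 4)/7 = -3 + ((3 + M) + 4)/7 = -3 + (7 + M)/7 = -3 + (1 + M/7) = -2 + M/7)
(G(-2) - 118)*B(1) = (-16*(-2) - 118)*(-2 + (⅐)*1) = (32 - 118)*(-2 + ⅐) = -86*(-13/7) = 1118/7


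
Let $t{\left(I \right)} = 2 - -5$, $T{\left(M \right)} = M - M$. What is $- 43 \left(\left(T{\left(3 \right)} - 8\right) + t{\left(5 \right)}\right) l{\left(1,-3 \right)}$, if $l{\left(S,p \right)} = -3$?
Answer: $-129$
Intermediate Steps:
$T{\left(M \right)} = 0$
$t{\left(I \right)} = 7$ ($t{\left(I \right)} = 2 + 5 = 7$)
$- 43 \left(\left(T{\left(3 \right)} - 8\right) + t{\left(5 \right)}\right) l{\left(1,-3 \right)} = - 43 \left(\left(0 - 8\right) + 7\right) \left(-3\right) = - 43 \left(-8 + 7\right) \left(-3\right) = \left(-43\right) \left(-1\right) \left(-3\right) = 43 \left(-3\right) = -129$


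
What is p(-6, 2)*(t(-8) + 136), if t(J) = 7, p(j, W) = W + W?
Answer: 572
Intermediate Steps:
p(j, W) = 2*W
p(-6, 2)*(t(-8) + 136) = (2*2)*(7 + 136) = 4*143 = 572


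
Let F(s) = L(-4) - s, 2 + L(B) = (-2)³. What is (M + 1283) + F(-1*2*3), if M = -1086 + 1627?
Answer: 1820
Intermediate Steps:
L(B) = -10 (L(B) = -2 + (-2)³ = -2 - 8 = -10)
F(s) = -10 - s
M = 541
(M + 1283) + F(-1*2*3) = (541 + 1283) + (-10 - (-1*2)*3) = 1824 + (-10 - (-2)*3) = 1824 + (-10 - 1*(-6)) = 1824 + (-10 + 6) = 1824 - 4 = 1820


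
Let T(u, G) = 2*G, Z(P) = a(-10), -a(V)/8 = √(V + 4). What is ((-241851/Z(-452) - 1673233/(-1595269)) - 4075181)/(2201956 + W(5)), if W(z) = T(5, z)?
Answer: -44527453736/24059781499 - 80617*I*√6/35231456 ≈ -1.8507 - 0.005605*I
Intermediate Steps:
a(V) = -8*√(4 + V) (a(V) = -8*√(V + 4) = -8*√(4 + V))
Z(P) = -8*I*√6 (Z(P) = -8*√(4 - 10) = -8*I*√6)
W(z) = 2*z
((-241851/Z(-452) - 1673233/(-1595269)) - 4075181)/(2201956 + W(5)) = ((-241851*I*√6/48 - 1673233/(-1595269)) - 4075181)/(2201956 + 2*5) = ((-80617*I*√6/16 - 1673233*(-1/1595269)) - 4075181)/(2201956 + 10) = ((-80617*I*√6/16 + 22921/21853) - 4075181)/2201966 = ((22921/21853 - 80617*I*√6/16) - 4075181)*(1/2201966) = (-89054907472/21853 - 80617*I*√6/16)*(1/2201966) = -44527453736/24059781499 - 80617*I*√6/35231456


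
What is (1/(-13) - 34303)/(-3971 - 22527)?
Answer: 222970/172237 ≈ 1.2946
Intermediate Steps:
(1/(-13) - 34303)/(-3971 - 22527) = (-1/13 - 34303)/(-26498) = -445940/13*(-1/26498) = 222970/172237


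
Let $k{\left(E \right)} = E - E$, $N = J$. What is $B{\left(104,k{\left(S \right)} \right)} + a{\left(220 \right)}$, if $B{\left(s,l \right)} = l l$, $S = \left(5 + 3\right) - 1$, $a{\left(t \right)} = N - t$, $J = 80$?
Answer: $-140$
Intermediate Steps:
$N = 80$
$a{\left(t \right)} = 80 - t$
$S = 7$ ($S = 8 - 1 = 7$)
$k{\left(E \right)} = 0$
$B{\left(s,l \right)} = l^{2}$
$B{\left(104,k{\left(S \right)} \right)} + a{\left(220 \right)} = 0^{2} + \left(80 - 220\right) = 0 + \left(80 - 220\right) = 0 - 140 = -140$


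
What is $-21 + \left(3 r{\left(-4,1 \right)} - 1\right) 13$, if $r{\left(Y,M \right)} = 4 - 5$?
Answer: $-73$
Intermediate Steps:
$r{\left(Y,M \right)} = -1$
$-21 + \left(3 r{\left(-4,1 \right)} - 1\right) 13 = -21 + \left(3 \left(-1\right) - 1\right) 13 = -21 + \left(-3 - 1\right) 13 = -21 - 52 = -73$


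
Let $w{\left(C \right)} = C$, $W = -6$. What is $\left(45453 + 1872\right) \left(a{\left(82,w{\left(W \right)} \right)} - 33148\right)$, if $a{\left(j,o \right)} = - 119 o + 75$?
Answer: $-1531389675$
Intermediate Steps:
$a{\left(j,o \right)} = 75 - 119 o$
$\left(45453 + 1872\right) \left(a{\left(82,w{\left(W \right)} \right)} - 33148\right) = \left(45453 + 1872\right) \left(\left(75 - -714\right) - 33148\right) = 47325 \left(\left(75 + 714\right) - 33148\right) = 47325 \left(789 - 33148\right) = 47325 \left(-32359\right) = -1531389675$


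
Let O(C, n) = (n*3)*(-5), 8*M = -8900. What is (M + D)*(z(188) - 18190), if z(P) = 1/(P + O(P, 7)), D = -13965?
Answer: 45527084195/166 ≈ 2.7426e+8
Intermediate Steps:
M = -2225/2 (M = (1/8)*(-8900) = -2225/2 ≈ -1112.5)
O(C, n) = -15*n (O(C, n) = (3*n)*(-5) = -15*n)
z(P) = 1/(-105 + P) (z(P) = 1/(P - 15*7) = 1/(P - 105) = 1/(-105 + P))
(M + D)*(z(188) - 18190) = (-2225/2 - 13965)*(1/(-105 + 188) - 18190) = -30155*(1/83 - 18190)/2 = -30155/2*(-1509769/83) = 45527084195/166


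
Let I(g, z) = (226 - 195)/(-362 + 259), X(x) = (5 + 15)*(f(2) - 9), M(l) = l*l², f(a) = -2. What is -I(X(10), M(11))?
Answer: 31/103 ≈ 0.30097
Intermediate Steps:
M(l) = l³
X(x) = -220 (X(x) = (5 + 15)*(-2 - 9) = 20*(-11) = -220)
I(g, z) = -31/103 (I(g, z) = 31/(-103) = 31*(-1/103) = -31/103)
-I(X(10), M(11)) = -1*(-31/103) = 31/103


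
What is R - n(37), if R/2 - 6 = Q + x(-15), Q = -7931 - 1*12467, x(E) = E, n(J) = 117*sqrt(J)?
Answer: -40814 - 117*sqrt(37) ≈ -41526.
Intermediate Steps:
Q = -20398 (Q = -7931 - 12467 = -20398)
R = -40814 (R = 12 + 2*(-20398 - 15) = 12 + 2*(-20413) = 12 - 40826 = -40814)
R - n(37) = -40814 - 117*sqrt(37)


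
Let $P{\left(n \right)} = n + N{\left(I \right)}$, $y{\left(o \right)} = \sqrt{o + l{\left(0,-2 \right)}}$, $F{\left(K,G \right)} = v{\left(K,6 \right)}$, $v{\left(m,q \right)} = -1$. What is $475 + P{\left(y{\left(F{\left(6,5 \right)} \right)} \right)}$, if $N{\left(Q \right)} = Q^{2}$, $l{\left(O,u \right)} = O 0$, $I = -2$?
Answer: $479 + i \approx 479.0 + 1.0 i$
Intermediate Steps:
$l{\left(O,u \right)} = 0$
$F{\left(K,G \right)} = -1$
$y{\left(o \right)} = \sqrt{o}$ ($y{\left(o \right)} = \sqrt{o + 0} = \sqrt{o}$)
$P{\left(n \right)} = 4 + n$ ($P{\left(n \right)} = n + \left(-2\right)^{2} = n + 4 = 4 + n$)
$475 + P{\left(y{\left(F{\left(6,5 \right)} \right)} \right)} = 475 + \left(4 + \sqrt{-1}\right) = 475 + \left(4 + i\right) = 479 + i$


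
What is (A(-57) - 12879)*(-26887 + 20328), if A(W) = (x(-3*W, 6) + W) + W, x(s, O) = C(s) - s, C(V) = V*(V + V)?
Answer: -297240762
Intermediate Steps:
C(V) = 2*V² (C(V) = V*(2*V) = 2*V²)
x(s, O) = -s + 2*s² (x(s, O) = 2*s² - s = -s + 2*s²)
A(W) = 2*W - 3*W*(-1 - 6*W) (A(W) = ((-3*W)*(-1 + 2*(-3*W)) + W) + W = ((-3*W)*(-1 - 6*W) + W) + W = (-3*W*(-1 - 6*W) + W) + W = (W - 3*W*(-1 - 6*W)) + W = 2*W - 3*W*(-1 - 6*W))
(A(-57) - 12879)*(-26887 + 20328) = (-57*(5 + 18*(-57)) - 12879)*(-26887 + 20328) = (-57*(5 - 1026) - 12879)*(-6559) = (-57*(-1021) - 12879)*(-6559) = (58197 - 12879)*(-6559) = 45318*(-6559) = -297240762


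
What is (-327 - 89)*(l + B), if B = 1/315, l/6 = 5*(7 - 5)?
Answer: -7862816/315 ≈ -24961.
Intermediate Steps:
l = 60 (l = 6*(5*(7 - 5)) = 6*(5*2) = 6*10 = 60)
B = 1/315 ≈ 0.0031746
(-327 - 89)*(l + B) = (-327 - 89)*(60 + 1/315) = -416*18901/315 = -7862816/315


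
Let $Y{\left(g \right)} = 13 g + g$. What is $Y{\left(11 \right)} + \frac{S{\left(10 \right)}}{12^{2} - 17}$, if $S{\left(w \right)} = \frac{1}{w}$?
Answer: $\frac{195581}{1270} \approx 154.0$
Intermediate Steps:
$Y{\left(g \right)} = 14 g$
$Y{\left(11 \right)} + \frac{S{\left(10 \right)}}{12^{2} - 17} = 14 \cdot 11 + \frac{1}{\left(12^{2} - 17\right) 10} = 154 + \frac{1}{144 - 17} \cdot \frac{1}{10} = 154 + \frac{1}{127} \cdot \frac{1}{10} = 154 + \frac{1}{1270} = \frac{195581}{1270}$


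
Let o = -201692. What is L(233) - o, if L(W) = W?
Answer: 201925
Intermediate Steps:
L(233) - o = 233 - 1*(-201692) = 233 + 201692 = 201925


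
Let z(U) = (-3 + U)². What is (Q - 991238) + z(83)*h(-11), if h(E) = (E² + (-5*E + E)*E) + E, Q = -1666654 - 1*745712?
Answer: -5797204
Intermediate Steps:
Q = -2412366 (Q = -1666654 - 745712 = -2412366)
h(E) = E - 3*E² (h(E) = (E² + (-4*E)*E) + E = (E² - 4*E²) + E = -3*E² + E = E - 3*E²)
(Q - 991238) + z(83)*h(-11) = (-2412366 - 991238) + (-3 + 83)²*(-11*(1 - 3*(-11))) = -3403604 + 80²*(-11*(1 + 33)) = -3403604 + 6400*(-11*34) = -3403604 + 6400*(-374) = -3403604 - 2393600 = -5797204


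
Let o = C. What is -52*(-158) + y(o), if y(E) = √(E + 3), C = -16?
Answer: 8216 + I*√13 ≈ 8216.0 + 3.6056*I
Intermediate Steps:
o = -16
y(E) = √(3 + E)
-52*(-158) + y(o) = -52*(-158) + √(3 - 16) = 8216 + √(-13) = 8216 + I*√13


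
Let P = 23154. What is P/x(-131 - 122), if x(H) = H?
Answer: -23154/253 ≈ -91.518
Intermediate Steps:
P/x(-131 - 122) = 23154/(-131 - 122) = 23154/(-253) = 23154*(-1/253) = -23154/253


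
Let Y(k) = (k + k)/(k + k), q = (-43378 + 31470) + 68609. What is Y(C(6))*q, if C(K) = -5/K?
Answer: 56701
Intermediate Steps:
q = 56701 (q = -11908 + 68609 = 56701)
Y(k) = 1 (Y(k) = (2*k)/((2*k)) = (2*k)*(1/(2*k)) = 1)
Y(C(6))*q = 1*56701 = 56701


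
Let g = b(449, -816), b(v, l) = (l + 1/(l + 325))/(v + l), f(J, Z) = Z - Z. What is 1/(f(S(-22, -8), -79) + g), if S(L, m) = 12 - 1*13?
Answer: 180197/400657 ≈ 0.44975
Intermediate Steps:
S(L, m) = -1 (S(L, m) = 12 - 13 = -1)
f(J, Z) = 0
b(v, l) = (l + 1/(325 + l))/(l + v)
g = 400657/180197 (g = (1 + (-816)**2 + 325*(-816))/((-816)**2 + 325*(-816) + 325*449 - 816*449) = (1 + 665856 - 265200)/(665856 - 265200 + 145925 - 366384) = 400657/180197 ≈ 2.2234)
1/(f(S(-22, -8), -79) + g) = 1/(0 + 400657/180197) = 1/(400657/180197) = 180197/400657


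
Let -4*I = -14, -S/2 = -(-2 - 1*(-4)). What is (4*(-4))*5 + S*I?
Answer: -66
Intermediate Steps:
S = 4 (S = -(-2)*(-2 - 1*(-4)) = -(-2)*(-2 + 4) = -(-2)*2 = -2*(-2) = 4)
I = 7/2 (I = -¼*(-14) = 7/2 ≈ 3.5000)
(4*(-4))*5 + S*I = (4*(-4))*5 + 4*(7/2) = -16*5 + 14 = -80 + 14 = -66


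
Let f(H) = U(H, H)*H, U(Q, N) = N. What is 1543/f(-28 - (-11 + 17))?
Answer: 1543/1156 ≈ 1.3348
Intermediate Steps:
f(H) = H² (f(H) = H*H = H²)
1543/f(-28 - (-11 + 17)) = 1543/((-28 - (-11 + 17))²) = 1543/((-28 - 1*6)²) = 1543/((-28 - 6)²) = 1543/((-34)²) = 1543/1156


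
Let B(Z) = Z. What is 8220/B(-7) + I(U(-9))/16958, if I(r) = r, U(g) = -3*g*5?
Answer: -139393815/118706 ≈ -1174.3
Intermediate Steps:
U(g) = -15*g
8220/B(-7) + I(U(-9))/16958 = 8220/(-7) - 15*(-9)/16958 = 8220*(-⅐) + 135*(1/16958) = -8220/7 + 135/16958 = -139393815/118706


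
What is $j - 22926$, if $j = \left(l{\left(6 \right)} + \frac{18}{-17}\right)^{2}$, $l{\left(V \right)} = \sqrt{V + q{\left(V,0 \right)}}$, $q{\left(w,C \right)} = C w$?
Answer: $- \frac{6623556}{289} - \frac{36 \sqrt{6}}{17} \approx -22924.0$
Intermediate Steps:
$l{\left(V \right)} = \sqrt{V}$ ($l{\left(V \right)} = \sqrt{V + 0 V} = \sqrt{V + 0} = \sqrt{V}$)
$j = \left(- \frac{18}{17} + \sqrt{6}\right)^{2}$ ($j = \left(\sqrt{6} + \frac{18}{-17}\right)^{2} = \left(\sqrt{6} + 18 \left(- \frac{1}{17}\right)\right)^{2} = \left(\sqrt{6} - \frac{18}{17}\right)^{2} = \left(- \frac{18}{17} + \sqrt{6}\right)^{2} \approx 1.934$)
$j - 22926 = \left(\frac{2058}{289} - \frac{36 \sqrt{6}}{17}\right) - 22926 = - \frac{6623556}{289} - \frac{36 \sqrt{6}}{17}$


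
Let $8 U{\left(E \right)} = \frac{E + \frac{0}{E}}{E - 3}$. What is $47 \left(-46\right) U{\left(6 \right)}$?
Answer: $- \frac{1081}{2} \approx -540.5$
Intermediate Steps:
$U{\left(E \right)} = \frac{E}{8 \left(-3 + E\right)}$ ($U{\left(E \right)} = \frac{\left(E + \frac{0}{E}\right) \frac{1}{E - 3}}{8} = \frac{\left(E + 0\right) \frac{1}{-3 + E}}{8} = \frac{E \frac{1}{-3 + E}}{8} = \frac{E}{8 \left(-3 + E\right)}$)
$47 \left(-46\right) U{\left(6 \right)} = 47 \left(-46\right) \frac{1}{8} \cdot 6 \frac{1}{-3 + 6} = - 2162 \cdot \frac{1}{8} \cdot 6 \cdot \frac{1}{3} = \left(-2162\right) \frac{1}{4} = - \frac{1081}{2}$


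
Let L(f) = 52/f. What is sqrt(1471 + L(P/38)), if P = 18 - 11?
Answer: sqrt(85911)/7 ≈ 41.872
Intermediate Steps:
P = 7
sqrt(1471 + L(P/38)) = sqrt(1471 + 52/((7/38))) = sqrt(1471 + 52/((7*(1/38)))) = sqrt(1471 + 52/(7/38)) = sqrt(1471 + 52*(38/7)) = sqrt(1471 + 1976/7) = sqrt(12273/7) = sqrt(85911)/7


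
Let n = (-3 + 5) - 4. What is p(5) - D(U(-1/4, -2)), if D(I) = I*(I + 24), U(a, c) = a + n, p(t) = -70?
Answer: -337/16 ≈ -21.063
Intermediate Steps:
n = -2 (n = 2 - 4 = -2)
U(a, c) = -2 + a (U(a, c) = a - 2 = -2 + a)
D(I) = I*(24 + I)
p(5) - D(U(-1/4, -2)) = -70 - (-2 - 1/4)*(24 + (-2 - 1/4)) = -70 - (-2 - 1*¼)*(24 + (-2 - 1*¼)) = -70 - (-2 - ¼)*(24 + (-2 - ¼)) = -70 - (-9)*(24 - 9/4)/4 = -70 - (-9)*87/(4*4) = -70 - 1*(-783/16) = -70 + 783/16 = -337/16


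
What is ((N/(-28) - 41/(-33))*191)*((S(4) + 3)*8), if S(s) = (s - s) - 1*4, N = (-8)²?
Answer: 368248/231 ≈ 1594.1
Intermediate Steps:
N = 64
S(s) = -4 (S(s) = 0 - 4 = -4)
((N/(-28) - 41/(-33))*191)*((S(4) + 3)*8) = ((64/(-28) - 41/(-33))*191)*((-4 + 3)*8) = ((64*(-1/28) - 41*(-1/33))*191)*(-1*8) = ((-16/7 + 41/33)*191)*(-8) = -241/231*191*(-8) = -46031/231*(-8) = 368248/231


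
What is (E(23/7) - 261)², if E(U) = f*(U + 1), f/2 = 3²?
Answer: 1656369/49 ≈ 33803.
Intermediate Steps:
f = 18 (f = 2*3² = 2*9 = 18)
E(U) = 18 + 18*U (E(U) = 18*(U + 1) = 18*(1 + U) = 18 + 18*U)
(E(23/7) - 261)² = ((18 + 18*(23/7)) - 261)² = ((18 + 414/7) - 261)² = (540/7 - 261)² = (-1287/7)² = 1656369/49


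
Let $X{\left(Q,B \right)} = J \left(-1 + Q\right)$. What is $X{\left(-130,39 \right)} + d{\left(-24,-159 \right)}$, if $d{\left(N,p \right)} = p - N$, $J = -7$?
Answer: $782$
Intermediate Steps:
$X{\left(Q,B \right)} = 7 - 7 Q$ ($X{\left(Q,B \right)} = - 7 \left(-1 + Q\right) = 7 - 7 Q$)
$X{\left(-130,39 \right)} + d{\left(-24,-159 \right)} = \left(7 - -910\right) - 135 = \left(7 + 910\right) + \left(-159 + 24\right) = 917 - 135 = 782$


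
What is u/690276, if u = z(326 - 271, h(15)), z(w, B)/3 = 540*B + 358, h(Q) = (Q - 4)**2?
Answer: 32849/115046 ≈ 0.28553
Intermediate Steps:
h(Q) = (-4 + Q)**2
z(w, B) = 1074 + 1620*B (z(w, B) = 3*(540*B + 358) = 3*(358 + 540*B) = 1074 + 1620*B)
u = 197094 (u = 1074 + 1620*(-4 + 15)**2 = 1074 + 1620*11**2 = 1074 + 1620*121 = 1074 + 196020 = 197094)
u/690276 = 197094/690276 = 197094*(1/690276) = 32849/115046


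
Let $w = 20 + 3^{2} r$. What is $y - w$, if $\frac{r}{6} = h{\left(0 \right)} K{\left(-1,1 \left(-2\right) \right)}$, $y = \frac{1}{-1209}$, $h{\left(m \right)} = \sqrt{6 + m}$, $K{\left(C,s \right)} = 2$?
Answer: $- \frac{24181}{1209} - 108 \sqrt{6} \approx -284.55$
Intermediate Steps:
$y = - \frac{1}{1209} \approx -0.00082713$
$r = 12 \sqrt{6}$ ($r = 6 \sqrt{6 + 0} \cdot 2 = 6 \sqrt{6} \cdot 2 = 6 \cdot 2 \sqrt{6} = 12 \sqrt{6} \approx 29.394$)
$w = 20 + 108 \sqrt{6}$ ($w = 20 + 3^{2} \cdot 12 \sqrt{6} = 20 + 9 \cdot 12 \sqrt{6} = 20 + 108 \sqrt{6} \approx 284.54$)
$y - w = - \frac{1}{1209} - \left(20 + 108 \sqrt{6}\right) = - \frac{24181}{1209} - 108 \sqrt{6}$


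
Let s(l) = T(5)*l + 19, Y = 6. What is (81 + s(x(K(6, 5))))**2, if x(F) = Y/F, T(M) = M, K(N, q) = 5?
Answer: 11236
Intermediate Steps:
x(F) = 6/F
s(l) = 19 + 5*l (s(l) = 5*l + 19 = 19 + 5*l)
(81 + s(x(K(6, 5))))**2 = (81 + (19 + 5*(6/5)))**2 = (81 + (19 + 6))**2 = (81 + 25)**2 = 106**2 = 11236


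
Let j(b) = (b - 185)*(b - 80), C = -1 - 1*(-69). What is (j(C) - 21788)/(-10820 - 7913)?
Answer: 1568/1441 ≈ 1.0881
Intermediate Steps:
C = 68 (C = -1 + 69 = 68)
j(b) = (-185 + b)*(-80 + b)
(j(C) - 21788)/(-10820 - 7913) = ((14800 + 68² - 265*68) - 21788)/(-10820 - 7913) = ((14800 + 4624 - 18020) - 21788)/(-18733) = (1404 - 21788)*(-1/18733) = -20384*(-1/18733) = 1568/1441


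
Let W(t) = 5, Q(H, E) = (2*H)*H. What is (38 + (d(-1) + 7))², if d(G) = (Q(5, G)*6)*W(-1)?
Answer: 2387025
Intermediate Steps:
Q(H, E) = 2*H²
d(G) = 1500 (d(G) = ((2*5²)*6)*5 = ((2*25)*6)*5 = (50*6)*5 = 300*5 = 1500)
(38 + (d(-1) + 7))² = (38 + (1500 + 7))² = (38 + 1507)² = 1545² = 2387025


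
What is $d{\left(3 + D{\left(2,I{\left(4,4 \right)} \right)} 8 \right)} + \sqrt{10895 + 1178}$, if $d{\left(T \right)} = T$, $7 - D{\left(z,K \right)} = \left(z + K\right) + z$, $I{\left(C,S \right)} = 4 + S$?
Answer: $-37 + \sqrt{12073} \approx 72.877$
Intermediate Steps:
$D{\left(z,K \right)} = 7 - K - 2 z$ ($D{\left(z,K \right)} = 7 - \left(\left(z + K\right) + z\right) = 7 - \left(\left(K + z\right) + z\right) = 7 - \left(K + 2 z\right) = 7 - K - 2 z$)
$d{\left(3 + D{\left(2,I{\left(4,4 \right)} \right)} 8 \right)} + \sqrt{10895 + 1178} = \left(3 + \left(7 - \left(4 + 4\right) - 4\right) 8\right) + \sqrt{10895 + 1178} = \left(3 + \left(7 - 8 - 4\right) 8\right) + \sqrt{12073} = \left(3 - 40\right) + \sqrt{12073} = -37 + \sqrt{12073}$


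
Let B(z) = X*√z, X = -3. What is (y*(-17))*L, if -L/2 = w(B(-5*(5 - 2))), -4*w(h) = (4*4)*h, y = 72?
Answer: 29376*I*√15 ≈ 1.1377e+5*I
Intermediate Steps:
B(z) = -3*√z
w(h) = -4*h (w(h) = -4*4*h/4 = -4*h)
L = -24*I*√15 (L = -(-8)*(-3*I*√5*√(5 - 2)) = -(-8)*(-3*I*√15) = -24*I*√15 ≈ -92.952*I)
(y*(-17))*L = (72*(-17))*(-24*I*√15) = -(-29376)*I*√15 = 29376*I*√15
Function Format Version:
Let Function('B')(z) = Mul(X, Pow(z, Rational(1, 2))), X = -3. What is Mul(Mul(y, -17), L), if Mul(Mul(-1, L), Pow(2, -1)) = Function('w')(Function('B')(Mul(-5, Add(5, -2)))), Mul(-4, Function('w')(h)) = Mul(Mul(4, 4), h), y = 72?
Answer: Mul(29376, I, Pow(15, Rational(1, 2))) ≈ Mul(1.1377e+5, I)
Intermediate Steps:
Function('B')(z) = Mul(-3, Pow(z, Rational(1, 2)))
Function('w')(h) = Mul(-4, h) (Function('w')(h) = Mul(Rational(-1, 4), Mul(Mul(4, 4), h)) = Mul(Rational(-1, 4), Mul(16, h)) = Mul(-4, h))
L = Mul(-24, I, Pow(15, Rational(1, 2))) (L = Mul(-2, Mul(-4, Mul(-3, Pow(Mul(-5, Add(5, -2)), Rational(1, 2))))) = Mul(-2, Mul(-4, Mul(-3, Pow(Mul(-5, 3), Rational(1, 2))))) = Mul(-2, Mul(-4, Mul(-3, Pow(-15, Rational(1, 2))))) = Mul(-2, Mul(-4, Mul(-3, Mul(I, Pow(15, Rational(1, 2)))))) = Mul(-2, Mul(-4, Mul(-3, I, Pow(15, Rational(1, 2))))) = Mul(-2, Mul(12, I, Pow(15, Rational(1, 2)))) = Mul(-24, I, Pow(15, Rational(1, 2))) ≈ Mul(-92.952, I))
Mul(Mul(y, -17), L) = Mul(Mul(72, -17), Mul(-24, I, Pow(15, Rational(1, 2)))) = Mul(-1224, Mul(-24, I, Pow(15, Rational(1, 2)))) = Mul(29376, I, Pow(15, Rational(1, 2)))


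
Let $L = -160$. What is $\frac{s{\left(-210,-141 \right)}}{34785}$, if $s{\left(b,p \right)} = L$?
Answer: $- \frac{32}{6957} \approx -0.0045997$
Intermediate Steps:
$s{\left(b,p \right)} = -160$
$\frac{s{\left(-210,-141 \right)}}{34785} = - \frac{160}{34785} = \left(-160\right) \frac{1}{34785} = - \frac{32}{6957}$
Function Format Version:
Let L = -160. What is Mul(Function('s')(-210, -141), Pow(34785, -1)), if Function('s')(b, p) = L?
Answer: Rational(-32, 6957) ≈ -0.0045997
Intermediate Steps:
Function('s')(b, p) = -160
Mul(Function('s')(-210, -141), Pow(34785, -1)) = Mul(-160, Pow(34785, -1)) = Mul(-160, Rational(1, 34785)) = Rational(-32, 6957)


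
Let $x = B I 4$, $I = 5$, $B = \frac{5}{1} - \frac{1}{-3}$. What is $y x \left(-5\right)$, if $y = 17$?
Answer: $- \frac{27200}{3} \approx -9066.7$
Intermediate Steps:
$B = \frac{16}{3}$ ($B = 5 \cdot 1 - - \frac{1}{3} = 5 + \frac{1}{3} = \frac{16}{3} \approx 5.3333$)
$x = \frac{320}{3}$ ($x = \frac{16}{3} \cdot 5 \cdot 4 = \frac{80}{3} \cdot 4 = \frac{320}{3} \approx 106.67$)
$y x \left(-5\right) = 17 \cdot \frac{320}{3} \left(-5\right) = \frac{5440}{3} \left(-5\right) = - \frac{27200}{3}$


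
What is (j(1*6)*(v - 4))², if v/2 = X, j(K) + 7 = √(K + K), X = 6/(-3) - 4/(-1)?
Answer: 0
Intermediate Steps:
X = 2 (X = 6*(-⅓) - 4*(-1) = -2 + 4 = 2)
j(K) = -7 + √2*√K (j(K) = -7 + √(K + K) = -7 + √(2*K) = -7 + √2*√K)
v = 4 (v = 2*2 = 4)
(j(1*6)*(v - 4))² = ((-7 + √2*√(1*6))*(4 - 4))² = ((-7 + √2*√6)*0)² = ((-7 + 2*√3)*0)² = 0² = 0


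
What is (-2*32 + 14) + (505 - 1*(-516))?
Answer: 971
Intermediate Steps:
(-2*32 + 14) + (505 - 1*(-516)) = (-64 + 14) + (505 + 516) = -50 + 1021 = 971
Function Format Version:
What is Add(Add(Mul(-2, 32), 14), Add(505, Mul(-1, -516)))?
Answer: 971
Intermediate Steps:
Add(Add(Mul(-2, 32), 14), Add(505, Mul(-1, -516))) = Add(Add(-64, 14), Add(505, 516)) = Add(-50, 1021) = 971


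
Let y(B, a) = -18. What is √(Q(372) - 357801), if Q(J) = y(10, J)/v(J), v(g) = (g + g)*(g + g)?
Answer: I*√22006192706/248 ≈ 598.17*I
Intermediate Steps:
v(g) = 4*g² (v(g) = (2*g)*(2*g) = 4*g²)
Q(J) = -9/(2*J²) (Q(J) = -18*1/(4*J²) = -9/(2*J²))
√(Q(372) - 357801) = √(-9/2/372² - 357801) = √(-9/2*1/138384 - 357801) = √(-1/30752 - 357801) = √(-11003096353/30752) = I*√22006192706/248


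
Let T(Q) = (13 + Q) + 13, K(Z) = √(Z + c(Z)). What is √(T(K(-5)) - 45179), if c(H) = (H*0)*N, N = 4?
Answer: √(-45153 + I*√5) ≈ 0.0053 + 212.49*I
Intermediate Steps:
c(H) = 0 (c(H) = (H*0)*4 = 0*4 = 0)
K(Z) = √Z (K(Z) = √(Z + 0) = √Z)
T(Q) = 26 + Q
√(T(K(-5)) - 45179) = √((26 + √(-5)) - 45179) = √((26 + I*√5) - 45179) = √(-45153 + I*√5)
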